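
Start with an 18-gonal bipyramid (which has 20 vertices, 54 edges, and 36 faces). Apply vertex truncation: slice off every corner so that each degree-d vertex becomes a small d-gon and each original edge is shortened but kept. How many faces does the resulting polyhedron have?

Truncation replaces each original edge-end by a new vertex, so V′ = 2E = 108.
Each original edge survives, and each old vertex of degree d contributes d new edges; summing degrees gives Σd = 2E, so E′ = E + 2E = 3E = 162.
Each original face survives and each original vertex becomes one new face: F′ = F + V = 56.

56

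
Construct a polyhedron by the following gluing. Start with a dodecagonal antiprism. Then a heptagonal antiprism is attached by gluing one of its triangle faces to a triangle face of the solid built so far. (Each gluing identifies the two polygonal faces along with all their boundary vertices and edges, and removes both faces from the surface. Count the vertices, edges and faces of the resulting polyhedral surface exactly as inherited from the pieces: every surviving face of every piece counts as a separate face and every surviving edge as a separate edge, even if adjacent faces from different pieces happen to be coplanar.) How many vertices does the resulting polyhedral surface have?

35

A dodecagonal antiprism: V=24, E=48, F=26.
Attach a heptagonal antiprism (V=14, E=28, F=16) along a 3-gon: merge 3 vertices and 3 edges, delete both glued faces → V=35, E=73, F=40.
Check: V − E + F = 35 − 73 + 40 = 2.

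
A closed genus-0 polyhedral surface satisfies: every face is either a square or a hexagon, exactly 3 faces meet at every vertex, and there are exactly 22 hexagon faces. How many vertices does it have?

52

Let x be the number of squares; then F = 22 + x.
Edge–face incidences: 2E = 6·22 + 4·x = 132 + 4x.
Every vertex has degree 3, so 3V = 2E.
Euler: V − E + F = 2 ⇒ (2E)/3 − E + (22 + x) = 2.
Multiply by 6: 2·(2E) − 3·(2E) + 6·(22 + x) = 12, i.e. 132 + 6x − (132 + 4x) = 12.
Collecting terms: 2x = 12, so x = 6.
Then 2E = 132 + 4·6 = 156, so E = 78, V = 2E/3 = 52, F = 22 + 6 = 28.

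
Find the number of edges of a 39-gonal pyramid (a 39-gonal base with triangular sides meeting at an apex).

A pyramid on an n-gon base has one n-gon and n triangles: V = 39 + 1 = 40, E = 2·39 = 78, F = 39 + 1 = 40.

78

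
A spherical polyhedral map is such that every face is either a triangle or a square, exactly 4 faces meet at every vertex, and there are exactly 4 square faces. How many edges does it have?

Let x be the number of triangles; then F = 4 + x.
Edge–face incidences: 2E = 4·4 + 3·x = 16 + 3x.
Every vertex has degree 4, so 4V = 2E.
Euler: V − E + F = 2 ⇒ (2E)/4 − E + (4 + x) = 2.
Multiply by 8: 2·(2E) − 4·(2E) + 8·(4 + x) = 16, i.e. 32 + 8x − 2·(16 + 3x) = 16.
Collecting terms: 2x = 16, so x = 8.
Then 2E = 16 + 3·8 = 40, so E = 20, V = 2E/4 = 10, F = 4 + 8 = 12.

20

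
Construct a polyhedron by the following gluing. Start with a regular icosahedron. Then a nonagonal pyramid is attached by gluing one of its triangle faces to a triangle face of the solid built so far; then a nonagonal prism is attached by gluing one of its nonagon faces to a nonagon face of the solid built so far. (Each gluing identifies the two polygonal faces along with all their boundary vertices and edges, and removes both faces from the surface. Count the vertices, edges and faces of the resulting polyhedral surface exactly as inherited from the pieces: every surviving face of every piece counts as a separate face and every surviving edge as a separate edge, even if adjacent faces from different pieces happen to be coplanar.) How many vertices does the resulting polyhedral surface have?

A regular icosahedron: V=12, E=30, F=20.
Attach a nonagonal pyramid (V=10, E=18, F=10) along a 3-gon: merge 3 vertices and 3 edges, delete both glued faces → V=19, E=45, F=28.
Attach a nonagonal prism (V=18, E=27, F=11) along a 9-gon: merge 9 vertices and 9 edges, delete both glued faces → V=28, E=63, F=37.
Check: V − E + F = 28 − 63 + 37 = 2.

28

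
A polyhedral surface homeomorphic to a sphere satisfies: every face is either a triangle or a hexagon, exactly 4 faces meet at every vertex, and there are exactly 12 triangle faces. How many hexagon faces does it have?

Let x be the number of hexagons; then F = 12 + x.
Edge–face incidences: 2E = 3·12 + 6·x = 36 + 6x.
Every vertex has degree 4, so 4V = 2E.
Euler: V − E + F = 2 ⇒ (2E)/4 − E + (12 + x) = 2.
Multiply by 8: 2·(2E) − 4·(2E) + 8·(12 + x) = 16, i.e. 96 + 8x − 2·(36 + 6x) = 16.
Collecting terms: −4x + 24 = 16, so −4x = −8, so x = 2.
Then 2E = 36 + 6·2 = 48, so E = 24, V = 2E/4 = 12, F = 12 + 2 = 14.

2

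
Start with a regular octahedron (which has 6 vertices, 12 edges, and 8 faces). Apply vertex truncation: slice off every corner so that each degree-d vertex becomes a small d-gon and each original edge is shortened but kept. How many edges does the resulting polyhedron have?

36

Truncation replaces each original edge-end by a new vertex, so V′ = 2E = 24.
Each original edge survives, and each old vertex of degree d contributes d new edges; summing degrees gives Σd = 2E, so E′ = E + 2E = 3E = 36.
Each original face survives and each original vertex becomes one new face: F′ = F + V = 14.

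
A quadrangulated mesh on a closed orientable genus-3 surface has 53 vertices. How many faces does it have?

57

χ = 2 − 2·3 = -4, and every face is a square so 4F = 2E.
V − E + F = -4 with E = 4F/2 gives 53 − (4/2 − 1)·F = -4, so F = 57 and E = 114.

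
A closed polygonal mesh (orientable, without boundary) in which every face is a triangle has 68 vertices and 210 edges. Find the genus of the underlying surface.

Every face is a triangle and each edge borders two faces, so 3F = 2·210, giving F = 140.
χ = V − E + F = 68 − 210 + 140 = -2.
For a closed orientable surface χ = 2 − 2g, so g = (2 − (-2))/2 = 2.

2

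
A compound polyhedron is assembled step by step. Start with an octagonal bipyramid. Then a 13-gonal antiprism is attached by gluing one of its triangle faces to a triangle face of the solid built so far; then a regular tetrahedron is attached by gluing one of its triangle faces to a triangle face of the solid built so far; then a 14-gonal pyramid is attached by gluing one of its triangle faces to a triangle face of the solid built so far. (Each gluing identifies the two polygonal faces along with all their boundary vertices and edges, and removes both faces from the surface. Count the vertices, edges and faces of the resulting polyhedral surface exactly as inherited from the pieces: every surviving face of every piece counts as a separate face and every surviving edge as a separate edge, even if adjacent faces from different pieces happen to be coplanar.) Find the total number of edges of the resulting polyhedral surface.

101

An octagonal bipyramid: V=10, E=24, F=16.
Attach a 13-gonal antiprism (V=26, E=52, F=28) along a 3-gon: merge 3 vertices and 3 edges, delete both glued faces → V=33, E=73, F=42.
Attach a regular tetrahedron (V=4, E=6, F=4) along a 3-gon: merge 3 vertices and 3 edges, delete both glued faces → V=34, E=76, F=44.
Attach a 14-gonal pyramid (V=15, E=28, F=15) along a 3-gon: merge 3 vertices and 3 edges, delete both glued faces → V=46, E=101, F=57.
Check: V − E + F = 46 − 101 + 57 = 2.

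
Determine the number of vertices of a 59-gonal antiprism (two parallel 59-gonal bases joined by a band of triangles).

118

An antiprism on an n-gon has two n-gon caps and 2n triangles: V = 2·59 = 118, E = 4·59 = 236, F = 2·59 + 2 = 120.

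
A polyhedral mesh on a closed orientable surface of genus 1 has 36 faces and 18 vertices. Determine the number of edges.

54

For a closed orientable surface of genus 1, χ = 2 − 2·1 = 0.
E = V + F − (0) = 18 + 36 − (0) = 54.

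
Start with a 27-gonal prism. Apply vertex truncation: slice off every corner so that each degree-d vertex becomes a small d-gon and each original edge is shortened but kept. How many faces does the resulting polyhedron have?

83

The base solid has V = 54, E = 81, F = 29.
Truncation replaces each original edge-end by a new vertex, so V′ = 2E = 162.
Each original edge survives, and each old vertex of degree d contributes d new edges; summing degrees gives Σd = 2E, so E′ = E + 2E = 3E = 243.
Each original face survives and each original vertex becomes one new face: F′ = F + V = 83.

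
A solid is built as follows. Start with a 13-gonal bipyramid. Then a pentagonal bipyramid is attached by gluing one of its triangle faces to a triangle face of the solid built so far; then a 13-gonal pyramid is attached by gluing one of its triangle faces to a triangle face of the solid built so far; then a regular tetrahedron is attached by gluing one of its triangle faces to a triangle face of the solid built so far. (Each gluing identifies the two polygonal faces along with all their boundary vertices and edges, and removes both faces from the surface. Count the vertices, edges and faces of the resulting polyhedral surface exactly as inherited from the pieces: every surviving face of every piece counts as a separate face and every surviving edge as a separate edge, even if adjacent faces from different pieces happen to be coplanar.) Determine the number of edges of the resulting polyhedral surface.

A 13-gonal bipyramid: V=15, E=39, F=26.
Attach a pentagonal bipyramid (V=7, E=15, F=10) along a 3-gon: merge 3 vertices and 3 edges, delete both glued faces → V=19, E=51, F=34.
Attach a 13-gonal pyramid (V=14, E=26, F=14) along a 3-gon: merge 3 vertices and 3 edges, delete both glued faces → V=30, E=74, F=46.
Attach a regular tetrahedron (V=4, E=6, F=4) along a 3-gon: merge 3 vertices and 3 edges, delete both glued faces → V=31, E=77, F=48.
Check: V − E + F = 31 − 77 + 48 = 2.

77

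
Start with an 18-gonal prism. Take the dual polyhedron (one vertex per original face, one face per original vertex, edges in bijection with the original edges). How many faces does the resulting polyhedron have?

The base solid has V = 36, E = 54, F = 20.
The dual swaps V and F and preserves E: V′ = F = 20, E′ = E = 54, F′ = V = 36.

36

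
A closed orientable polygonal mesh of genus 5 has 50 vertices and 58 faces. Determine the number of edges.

For a closed orientable surface of genus 5, χ = 2 − 2·5 = -8.
E = V + F − (-8) = 50 + 58 − (-8) = 116.

116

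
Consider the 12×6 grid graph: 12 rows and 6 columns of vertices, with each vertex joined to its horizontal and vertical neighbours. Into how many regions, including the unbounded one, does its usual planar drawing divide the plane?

56

The grid has V = 12·6 = 72 vertices and E = 12·5 + 6·11 = 126 edges.
F = 2 − V + E = 2 − 72 + 126 = 56.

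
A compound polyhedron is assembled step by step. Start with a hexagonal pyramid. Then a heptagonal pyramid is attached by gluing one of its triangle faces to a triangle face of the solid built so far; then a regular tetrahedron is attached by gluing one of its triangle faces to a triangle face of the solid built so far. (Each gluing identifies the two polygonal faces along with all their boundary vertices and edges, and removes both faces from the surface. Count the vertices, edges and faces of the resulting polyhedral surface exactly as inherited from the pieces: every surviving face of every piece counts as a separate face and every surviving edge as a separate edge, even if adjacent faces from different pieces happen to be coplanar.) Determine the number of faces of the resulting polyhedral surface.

A hexagonal pyramid: V=7, E=12, F=7.
Attach a heptagonal pyramid (V=8, E=14, F=8) along a 3-gon: merge 3 vertices and 3 edges, delete both glued faces → V=12, E=23, F=13.
Attach a regular tetrahedron (V=4, E=6, F=4) along a 3-gon: merge 3 vertices and 3 edges, delete both glued faces → V=13, E=26, F=15.
Check: V − E + F = 13 − 26 + 15 = 2.

15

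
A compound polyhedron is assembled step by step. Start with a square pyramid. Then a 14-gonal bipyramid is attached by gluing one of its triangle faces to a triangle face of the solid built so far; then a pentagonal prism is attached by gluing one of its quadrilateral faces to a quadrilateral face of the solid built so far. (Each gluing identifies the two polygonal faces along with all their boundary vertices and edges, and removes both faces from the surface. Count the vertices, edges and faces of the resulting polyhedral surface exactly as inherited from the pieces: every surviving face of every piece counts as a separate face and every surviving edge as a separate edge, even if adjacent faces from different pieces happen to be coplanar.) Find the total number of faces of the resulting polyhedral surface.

A square pyramid: V=5, E=8, F=5.
Attach a 14-gonal bipyramid (V=16, E=42, F=28) along a 3-gon: merge 3 vertices and 3 edges, delete both glued faces → V=18, E=47, F=31.
Attach a pentagonal prism (V=10, E=15, F=7) along a 4-gon: merge 4 vertices and 4 edges, delete both glued faces → V=24, E=58, F=36.
Check: V − E + F = 24 − 58 + 36 = 2.

36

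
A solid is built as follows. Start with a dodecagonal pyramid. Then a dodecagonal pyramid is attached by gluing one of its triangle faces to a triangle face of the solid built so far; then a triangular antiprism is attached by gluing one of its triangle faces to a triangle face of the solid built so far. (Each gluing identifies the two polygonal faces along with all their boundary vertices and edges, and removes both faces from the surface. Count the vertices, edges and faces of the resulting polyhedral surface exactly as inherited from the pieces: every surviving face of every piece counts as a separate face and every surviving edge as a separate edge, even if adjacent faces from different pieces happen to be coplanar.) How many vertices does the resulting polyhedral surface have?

A dodecagonal pyramid: V=13, E=24, F=13.
Attach a dodecagonal pyramid (V=13, E=24, F=13) along a 3-gon: merge 3 vertices and 3 edges, delete both glued faces → V=23, E=45, F=24.
Attach a triangular antiprism (V=6, E=12, F=8) along a 3-gon: merge 3 vertices and 3 edges, delete both glued faces → V=26, E=54, F=30.
Check: V − E + F = 26 − 54 + 30 = 2.

26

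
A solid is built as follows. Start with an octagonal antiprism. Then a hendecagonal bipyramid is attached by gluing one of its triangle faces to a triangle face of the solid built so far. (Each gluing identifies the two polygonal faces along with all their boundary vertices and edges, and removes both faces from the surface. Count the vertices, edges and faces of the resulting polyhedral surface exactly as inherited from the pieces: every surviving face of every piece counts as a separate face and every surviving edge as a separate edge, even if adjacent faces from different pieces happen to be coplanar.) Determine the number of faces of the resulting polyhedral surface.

38

An octagonal antiprism: V=16, E=32, F=18.
Attach a hendecagonal bipyramid (V=13, E=33, F=22) along a 3-gon: merge 3 vertices and 3 edges, delete both glued faces → V=26, E=62, F=38.
Check: V − E + F = 26 − 62 + 38 = 2.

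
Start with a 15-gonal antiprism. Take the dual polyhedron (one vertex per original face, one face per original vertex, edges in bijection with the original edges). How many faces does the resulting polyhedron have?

30

The base solid has V = 30, E = 60, F = 32.
The dual swaps V and F and preserves E: V′ = F = 32, E′ = E = 60, F′ = V = 30.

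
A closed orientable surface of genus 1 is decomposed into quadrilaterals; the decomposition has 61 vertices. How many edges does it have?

122

χ = 2 − 2·1 = 0, and every face is a square so 4F = 2E.
V − E + F = 0 with E = 4F/2 gives 61 − (4/2 − 1)·F = 0, so F = 61 and E = 122.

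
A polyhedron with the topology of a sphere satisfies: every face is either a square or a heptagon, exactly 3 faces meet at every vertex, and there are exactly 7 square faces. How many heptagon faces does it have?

2

Let x be the number of heptagons; then F = 7 + x.
Edge–face incidences: 2E = 4·7 + 7·x = 28 + 7x.
Every vertex has degree 3, so 3V = 2E.
Euler: V − E + F = 2 ⇒ (2E)/3 − E + (7 + x) = 2.
Multiply by 6: 2·(2E) − 3·(2E) + 6·(7 + x) = 12, i.e. 42 + 6x − (28 + 7x) = 12.
Collecting terms: −x + 14 = 12, so −x = −2, so x = 2.
Then 2E = 28 + 7·2 = 42, so E = 21, V = 2E/3 = 14, F = 7 + 2 = 9.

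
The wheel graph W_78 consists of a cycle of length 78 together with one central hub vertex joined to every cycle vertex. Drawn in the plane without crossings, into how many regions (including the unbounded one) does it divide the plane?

W_78 has V = 78 + 1 = 79 vertices and E = 2·78 = 156 edges.
By Euler's formula F = 2 − V + E = 2 − 79 + 156 = 79.

79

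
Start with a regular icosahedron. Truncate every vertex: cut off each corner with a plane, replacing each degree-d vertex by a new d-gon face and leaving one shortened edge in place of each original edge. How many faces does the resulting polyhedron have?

The base solid has V = 12, E = 30, F = 20.
Truncation replaces each original edge-end by a new vertex, so V′ = 2E = 60.
Each original edge survives, and each old vertex of degree d contributes d new edges; summing degrees gives Σd = 2E, so E′ = E + 2E = 3E = 90.
Each original face survives and each original vertex becomes one new face: F′ = F + V = 32.

32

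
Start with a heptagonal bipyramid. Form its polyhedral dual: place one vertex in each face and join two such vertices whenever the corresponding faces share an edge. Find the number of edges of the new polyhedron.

21

The base solid has V = 9, E = 21, F = 14.
The dual swaps V and F and preserves E: V′ = F = 14, E′ = E = 21, F′ = V = 9.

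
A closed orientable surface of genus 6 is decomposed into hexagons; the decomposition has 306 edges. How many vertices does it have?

χ = 2 − 2·6 = -10, and every face is a hexagon so 6F = 2E.
F = 2E/6 = 102. Then V = -10 + E − F = -10 + 306 − 102 = 194.

194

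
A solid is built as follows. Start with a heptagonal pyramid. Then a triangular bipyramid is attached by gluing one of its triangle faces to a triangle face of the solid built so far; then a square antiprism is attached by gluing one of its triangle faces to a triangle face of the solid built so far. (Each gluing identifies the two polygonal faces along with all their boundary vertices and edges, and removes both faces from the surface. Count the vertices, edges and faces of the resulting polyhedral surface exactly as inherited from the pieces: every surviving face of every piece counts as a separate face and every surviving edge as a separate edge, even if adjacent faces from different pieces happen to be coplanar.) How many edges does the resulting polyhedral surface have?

A heptagonal pyramid: V=8, E=14, F=8.
Attach a triangular bipyramid (V=5, E=9, F=6) along a 3-gon: merge 3 vertices and 3 edges, delete both glued faces → V=10, E=20, F=12.
Attach a square antiprism (V=8, E=16, F=10) along a 3-gon: merge 3 vertices and 3 edges, delete both glued faces → V=15, E=33, F=20.
Check: V − E + F = 15 − 33 + 20 = 2.

33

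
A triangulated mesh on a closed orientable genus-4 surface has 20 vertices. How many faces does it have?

52

χ = 2 − 2·4 = -6, and every face is a triangle so 3F = 2E.
V − E + F = -6 with E = 3F/2 gives 20 − (3/2 − 1)·F = -6, so F = 52 and E = 78.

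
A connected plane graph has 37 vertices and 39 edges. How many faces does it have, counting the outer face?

Euler's formula for a connected plane graph: V − E + F = 2, so F = 2 − 37 + 39 = 4.

4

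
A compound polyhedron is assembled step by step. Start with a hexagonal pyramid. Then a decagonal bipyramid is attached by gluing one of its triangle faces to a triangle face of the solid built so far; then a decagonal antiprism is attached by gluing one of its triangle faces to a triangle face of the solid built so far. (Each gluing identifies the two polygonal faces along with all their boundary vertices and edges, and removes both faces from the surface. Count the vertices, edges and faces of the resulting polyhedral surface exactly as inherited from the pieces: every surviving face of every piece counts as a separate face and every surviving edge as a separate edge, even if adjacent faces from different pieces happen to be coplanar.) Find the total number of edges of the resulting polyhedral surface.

A hexagonal pyramid: V=7, E=12, F=7.
Attach a decagonal bipyramid (V=12, E=30, F=20) along a 3-gon: merge 3 vertices and 3 edges, delete both glued faces → V=16, E=39, F=25.
Attach a decagonal antiprism (V=20, E=40, F=22) along a 3-gon: merge 3 vertices and 3 edges, delete both glued faces → V=33, E=76, F=45.
Check: V − E + F = 33 − 76 + 45 = 2.

76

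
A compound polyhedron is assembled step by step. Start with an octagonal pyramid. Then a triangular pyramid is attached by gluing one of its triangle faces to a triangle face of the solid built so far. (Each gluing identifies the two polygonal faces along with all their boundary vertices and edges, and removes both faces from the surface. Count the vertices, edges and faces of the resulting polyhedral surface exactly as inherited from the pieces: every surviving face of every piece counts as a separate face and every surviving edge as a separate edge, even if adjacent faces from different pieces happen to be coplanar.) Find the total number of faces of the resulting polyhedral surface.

An octagonal pyramid: V=9, E=16, F=9.
Attach a triangular pyramid (V=4, E=6, F=4) along a 3-gon: merge 3 vertices and 3 edges, delete both glued faces → V=10, E=19, F=11.
Check: V − E + F = 10 − 19 + 11 = 2.

11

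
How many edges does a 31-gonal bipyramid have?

A bipyramid over an n-gon has 2n triangular faces and n + 2 vertices: V = 31 + 2 = 33, E = 3·31 = 93, F = 2·31 = 62.

93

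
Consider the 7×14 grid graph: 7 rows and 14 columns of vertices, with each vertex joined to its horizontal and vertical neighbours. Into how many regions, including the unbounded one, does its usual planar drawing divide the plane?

79

The grid has V = 7·14 = 98 vertices and E = 7·13 + 14·6 = 175 edges.
F = 2 − V + E = 2 − 98 + 175 = 79.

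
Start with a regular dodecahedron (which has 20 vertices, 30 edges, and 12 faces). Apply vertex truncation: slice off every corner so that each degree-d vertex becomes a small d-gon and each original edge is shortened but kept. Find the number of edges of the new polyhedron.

Truncation replaces each original edge-end by a new vertex, so V′ = 2E = 60.
Each original edge survives, and each old vertex of degree d contributes d new edges; summing degrees gives Σd = 2E, so E′ = E + 2E = 3E = 90.
Each original face survives and each original vertex becomes one new face: F′ = F + V = 32.

90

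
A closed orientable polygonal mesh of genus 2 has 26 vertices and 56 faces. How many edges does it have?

84

For a closed orientable surface of genus 2, χ = 2 − 2·2 = -2.
E = V + F − (-2) = 26 + 56 − (-2) = 84.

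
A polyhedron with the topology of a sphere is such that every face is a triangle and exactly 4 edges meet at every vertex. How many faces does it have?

8

Each face has 3 edges and each edge borders two faces, so 2E = 3F.
Each vertex has degree 4, so 4V = 2E and hence V = 3F/4.
Euler: V − E + F = 2 ⇒ (3F/4) − (3F/2) + F = 2.
Multiply by 8: (6 − 12 + 8)F = 16, i.e. 2F = 16.
So F = 8, E = 3·8/2 = 12, V = 3·8/4 = 6.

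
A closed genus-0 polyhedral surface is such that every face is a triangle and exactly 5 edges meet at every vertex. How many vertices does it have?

12

Each face has 3 edges and each edge borders two faces, so 2E = 3F.
Each vertex has degree 5, so 5V = 2E and hence V = 3F/5.
Euler: V − E + F = 2 ⇒ (3F/5) − (3F/2) + F = 2.
Multiply by 10: (6 − 15 + 10)F = 20, i.e. 1F = 20.
So F = 20, E = 3·20/2 = 30, V = 3·20/5 = 12.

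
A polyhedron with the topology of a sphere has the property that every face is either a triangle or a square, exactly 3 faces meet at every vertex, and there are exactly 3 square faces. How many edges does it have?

Let x be the number of triangles; then F = 3 + x.
Edge–face incidences: 2E = 4·3 + 3·x = 12 + 3x.
Every vertex has degree 3, so 3V = 2E.
Euler: V − E + F = 2 ⇒ (2E)/3 − E + (3 + x) = 2.
Multiply by 6: 2·(2E) − 3·(2E) + 6·(3 + x) = 12, i.e. 18 + 6x − (12 + 3x) = 12.
Collecting terms: 3x + 6 = 12, so 3x = 6, so x = 2.
Then 2E = 12 + 3·2 = 18, so E = 9, V = 2E/3 = 6, F = 3 + 2 = 5.

9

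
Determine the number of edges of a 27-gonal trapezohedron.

The n-trapezohedron (dual of the n-antiprism) has V = 2·27 + 2 = 56, E = 4·27 = 108, F = 2·27 = 54.

108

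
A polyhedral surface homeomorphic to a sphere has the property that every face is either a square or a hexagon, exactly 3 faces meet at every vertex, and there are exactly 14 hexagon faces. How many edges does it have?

54

Let x be the number of squares; then F = 14 + x.
Edge–face incidences: 2E = 6·14 + 4·x = 84 + 4x.
Every vertex has degree 3, so 3V = 2E.
Euler: V − E + F = 2 ⇒ (2E)/3 − E + (14 + x) = 2.
Multiply by 6: 2·(2E) − 3·(2E) + 6·(14 + x) = 12, i.e. 84 + 6x − (84 + 4x) = 12.
Collecting terms: 2x = 12, so x = 6.
Then 2E = 84 + 4·6 = 108, so E = 54, V = 2E/3 = 36, F = 14 + 6 = 20.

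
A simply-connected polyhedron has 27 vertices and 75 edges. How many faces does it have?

50

Here V − E + F = 2.
F = 2 − V + E = 2 − 27 + 75 = 50.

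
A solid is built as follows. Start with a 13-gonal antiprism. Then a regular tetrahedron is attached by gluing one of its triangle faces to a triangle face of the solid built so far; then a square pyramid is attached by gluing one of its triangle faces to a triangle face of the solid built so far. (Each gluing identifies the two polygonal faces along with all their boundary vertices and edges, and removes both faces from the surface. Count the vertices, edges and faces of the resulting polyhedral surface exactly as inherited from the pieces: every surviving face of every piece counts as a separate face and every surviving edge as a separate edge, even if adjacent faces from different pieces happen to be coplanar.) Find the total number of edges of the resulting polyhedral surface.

60

A 13-gonal antiprism: V=26, E=52, F=28.
Attach a regular tetrahedron (V=4, E=6, F=4) along a 3-gon: merge 3 vertices and 3 edges, delete both glued faces → V=27, E=55, F=30.
Attach a square pyramid (V=5, E=8, F=5) along a 3-gon: merge 3 vertices and 3 edges, delete both glued faces → V=29, E=60, F=33.
Check: V − E + F = 29 − 60 + 33 = 2.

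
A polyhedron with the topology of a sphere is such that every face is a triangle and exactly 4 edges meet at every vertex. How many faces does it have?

Each face has 3 edges and each edge borders two faces, so 2E = 3F.
Each vertex has degree 4, so 4V = 2E and hence V = 3F/4.
Euler: V − E + F = 2 ⇒ (3F/4) − (3F/2) + F = 2.
Multiply by 8: (6 − 12 + 8)F = 16, i.e. 2F = 16.
So F = 8, E = 3·8/2 = 12, V = 3·8/4 = 6.

8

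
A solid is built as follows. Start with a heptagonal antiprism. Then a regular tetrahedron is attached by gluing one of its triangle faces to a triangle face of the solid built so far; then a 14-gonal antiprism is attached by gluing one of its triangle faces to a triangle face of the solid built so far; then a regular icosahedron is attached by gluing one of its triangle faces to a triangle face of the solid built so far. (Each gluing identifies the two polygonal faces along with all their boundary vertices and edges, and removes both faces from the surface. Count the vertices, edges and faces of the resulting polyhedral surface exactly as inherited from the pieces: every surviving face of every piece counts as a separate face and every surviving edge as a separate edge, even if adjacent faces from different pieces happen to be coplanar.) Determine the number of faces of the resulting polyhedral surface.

A heptagonal antiprism: V=14, E=28, F=16.
Attach a regular tetrahedron (V=4, E=6, F=4) along a 3-gon: merge 3 vertices and 3 edges, delete both glued faces → V=15, E=31, F=18.
Attach a 14-gonal antiprism (V=28, E=56, F=30) along a 3-gon: merge 3 vertices and 3 edges, delete both glued faces → V=40, E=84, F=46.
Attach a regular icosahedron (V=12, E=30, F=20) along a 3-gon: merge 3 vertices and 3 edges, delete both glued faces → V=49, E=111, F=64.
Check: V − E + F = 49 − 111 + 64 = 2.

64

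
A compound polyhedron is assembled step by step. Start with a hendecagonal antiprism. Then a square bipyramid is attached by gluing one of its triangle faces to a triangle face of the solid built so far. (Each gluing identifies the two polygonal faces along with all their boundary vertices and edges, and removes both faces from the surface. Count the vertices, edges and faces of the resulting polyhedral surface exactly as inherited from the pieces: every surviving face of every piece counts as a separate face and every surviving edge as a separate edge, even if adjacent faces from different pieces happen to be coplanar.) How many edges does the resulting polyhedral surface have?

53

A hendecagonal antiprism: V=22, E=44, F=24.
Attach a square bipyramid (V=6, E=12, F=8) along a 3-gon: merge 3 vertices and 3 edges, delete both glued faces → V=25, E=53, F=30.
Check: V − E + F = 25 − 53 + 30 = 2.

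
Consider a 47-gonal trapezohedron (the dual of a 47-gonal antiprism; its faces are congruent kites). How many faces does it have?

The n-trapezohedron (dual of the n-antiprism) has V = 2·47 + 2 = 96, E = 4·47 = 188, F = 2·47 = 94.
Check: V − E + F = 96 − 188 + 94 = 2.

94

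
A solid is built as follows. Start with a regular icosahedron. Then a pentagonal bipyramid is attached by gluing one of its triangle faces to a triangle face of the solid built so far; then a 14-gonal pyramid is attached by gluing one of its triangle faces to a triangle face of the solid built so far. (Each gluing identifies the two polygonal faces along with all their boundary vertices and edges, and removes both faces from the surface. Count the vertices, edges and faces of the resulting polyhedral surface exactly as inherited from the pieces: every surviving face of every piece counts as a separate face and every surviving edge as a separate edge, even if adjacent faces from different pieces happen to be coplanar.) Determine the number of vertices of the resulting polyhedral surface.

28

A regular icosahedron: V=12, E=30, F=20.
Attach a pentagonal bipyramid (V=7, E=15, F=10) along a 3-gon: merge 3 vertices and 3 edges, delete both glued faces → V=16, E=42, F=28.
Attach a 14-gonal pyramid (V=15, E=28, F=15) along a 3-gon: merge 3 vertices and 3 edges, delete both glued faces → V=28, E=67, F=41.
Check: V − E + F = 28 − 67 + 41 = 2.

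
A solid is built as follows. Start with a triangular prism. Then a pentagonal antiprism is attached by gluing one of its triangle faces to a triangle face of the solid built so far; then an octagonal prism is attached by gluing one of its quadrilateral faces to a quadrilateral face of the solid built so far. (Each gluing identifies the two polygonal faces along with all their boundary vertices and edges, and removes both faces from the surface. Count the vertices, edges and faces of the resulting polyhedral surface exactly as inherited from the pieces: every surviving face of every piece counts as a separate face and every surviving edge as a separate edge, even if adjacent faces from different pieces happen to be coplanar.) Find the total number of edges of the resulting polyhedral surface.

A triangular prism: V=6, E=9, F=5.
Attach a pentagonal antiprism (V=10, E=20, F=12) along a 3-gon: merge 3 vertices and 3 edges, delete both glued faces → V=13, E=26, F=15.
Attach an octagonal prism (V=16, E=24, F=10) along a 4-gon: merge 4 vertices and 4 edges, delete both glued faces → V=25, E=46, F=23.
Check: V − E + F = 25 − 46 + 23 = 2.

46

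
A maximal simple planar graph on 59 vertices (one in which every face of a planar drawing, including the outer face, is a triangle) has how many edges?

171

In a plane triangulation 3F = 2E and V − E + F = 2, so E = 3V − 6 = 3·59 − 6 = 171.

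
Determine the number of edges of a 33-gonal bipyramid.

99

A bipyramid over an n-gon has 2n triangular faces and n + 2 vertices: V = 33 + 2 = 35, E = 3·33 = 99, F = 2·33 = 66.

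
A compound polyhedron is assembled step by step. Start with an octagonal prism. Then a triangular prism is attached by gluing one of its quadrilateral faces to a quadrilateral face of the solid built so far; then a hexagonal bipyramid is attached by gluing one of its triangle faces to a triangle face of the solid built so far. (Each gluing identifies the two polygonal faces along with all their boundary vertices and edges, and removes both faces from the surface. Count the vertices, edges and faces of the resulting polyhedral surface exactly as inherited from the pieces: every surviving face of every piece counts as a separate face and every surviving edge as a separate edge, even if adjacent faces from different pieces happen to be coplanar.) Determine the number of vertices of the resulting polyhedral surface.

23

An octagonal prism: V=16, E=24, F=10.
Attach a triangular prism (V=6, E=9, F=5) along a 4-gon: merge 4 vertices and 4 edges, delete both glued faces → V=18, E=29, F=13.
Attach a hexagonal bipyramid (V=8, E=18, F=12) along a 3-gon: merge 3 vertices and 3 edges, delete both glued faces → V=23, E=44, F=23.
Check: V − E + F = 23 − 44 + 23 = 2.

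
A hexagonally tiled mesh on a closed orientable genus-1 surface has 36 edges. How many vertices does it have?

24

χ = 2 − 2·1 = 0, and every face is a hexagon so 6F = 2E.
F = 2E/6 = 12. Then V = 0 + E − F = 0 + 36 − 12 = 24.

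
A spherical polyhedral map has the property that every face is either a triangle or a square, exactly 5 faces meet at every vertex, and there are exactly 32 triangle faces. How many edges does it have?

Let x be the number of squares; then F = 32 + x.
Edge–face incidences: 2E = 3·32 + 4·x = 96 + 4x.
Every vertex has degree 5, so 5V = 2E.
Euler: V − E + F = 2 ⇒ (2E)/5 − E + (32 + x) = 2.
Multiply by 10: 2·(2E) − 5·(2E) + 10·(32 + x) = 20, i.e. 320 + 10x − 3·(96 + 4x) = 20.
Collecting terms: −2x + 32 = 20, so −2x = −12, so x = 6.
Then 2E = 96 + 4·6 = 120, so E = 60, V = 2E/5 = 24, F = 32 + 6 = 38.

60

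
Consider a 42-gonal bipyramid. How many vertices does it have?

A bipyramid over an n-gon has 2n triangular faces and n + 2 vertices: V = 42 + 2 = 44, E = 3·42 = 126, F = 2·42 = 84.

44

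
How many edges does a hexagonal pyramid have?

12

A pyramid on an n-gon base has one n-gon and n triangles: V = 6 + 1 = 7, E = 2·6 = 12, F = 6 + 1 = 7.
Check: V − E + F = 7 − 12 + 7 = 2.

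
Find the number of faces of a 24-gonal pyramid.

25

A pyramid on an n-gon base has one n-gon and n triangles: V = 24 + 1 = 25, E = 2·24 = 48, F = 24 + 1 = 25.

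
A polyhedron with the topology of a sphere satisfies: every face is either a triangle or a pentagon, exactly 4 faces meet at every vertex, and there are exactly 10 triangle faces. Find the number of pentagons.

2

Let x be the number of pentagons; then F = 10 + x.
Edge–face incidences: 2E = 3·10 + 5·x = 30 + 5x.
Every vertex has degree 4, so 4V = 2E.
Euler: V − E + F = 2 ⇒ (2E)/4 − E + (10 + x) = 2.
Multiply by 8: 2·(2E) − 4·(2E) + 8·(10 + x) = 16, i.e. 80 + 8x − 2·(30 + 5x) = 16.
Collecting terms: −2x + 20 = 16, so −2x = −4, so x = 2.
Then 2E = 30 + 5·2 = 40, so E = 20, V = 2E/4 = 10, F = 10 + 2 = 12.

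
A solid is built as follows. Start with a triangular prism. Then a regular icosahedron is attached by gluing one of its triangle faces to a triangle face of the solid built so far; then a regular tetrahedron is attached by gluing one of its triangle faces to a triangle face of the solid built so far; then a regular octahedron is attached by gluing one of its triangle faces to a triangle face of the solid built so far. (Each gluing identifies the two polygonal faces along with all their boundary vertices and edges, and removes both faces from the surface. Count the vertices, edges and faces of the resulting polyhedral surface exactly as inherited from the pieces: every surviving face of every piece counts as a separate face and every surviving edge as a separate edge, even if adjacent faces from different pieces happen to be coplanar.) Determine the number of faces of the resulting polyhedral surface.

31

A triangular prism: V=6, E=9, F=5.
Attach a regular icosahedron (V=12, E=30, F=20) along a 3-gon: merge 3 vertices and 3 edges, delete both glued faces → V=15, E=36, F=23.
Attach a regular tetrahedron (V=4, E=6, F=4) along a 3-gon: merge 3 vertices and 3 edges, delete both glued faces → V=16, E=39, F=25.
Attach a regular octahedron (V=6, E=12, F=8) along a 3-gon: merge 3 vertices and 3 edges, delete both glued faces → V=19, E=48, F=31.
Check: V − E + F = 19 − 48 + 31 = 2.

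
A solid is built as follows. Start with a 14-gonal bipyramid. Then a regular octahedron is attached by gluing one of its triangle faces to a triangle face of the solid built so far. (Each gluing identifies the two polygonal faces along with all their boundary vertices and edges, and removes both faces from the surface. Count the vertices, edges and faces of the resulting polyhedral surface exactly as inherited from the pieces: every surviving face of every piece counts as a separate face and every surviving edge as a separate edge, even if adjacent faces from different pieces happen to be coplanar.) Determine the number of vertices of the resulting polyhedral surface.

A 14-gonal bipyramid: V=16, E=42, F=28.
Attach a regular octahedron (V=6, E=12, F=8) along a 3-gon: merge 3 vertices and 3 edges, delete both glued faces → V=19, E=51, F=34.
Check: V − E + F = 19 − 51 + 34 = 2.

19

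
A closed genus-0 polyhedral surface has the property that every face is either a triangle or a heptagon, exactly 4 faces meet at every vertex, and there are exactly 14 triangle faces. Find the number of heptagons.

2

Let x be the number of heptagons; then F = 14 + x.
Edge–face incidences: 2E = 3·14 + 7·x = 42 + 7x.
Every vertex has degree 4, so 4V = 2E.
Euler: V − E + F = 2 ⇒ (2E)/4 − E + (14 + x) = 2.
Multiply by 8: 2·(2E) − 4·(2E) + 8·(14 + x) = 16, i.e. 112 + 8x − 2·(42 + 7x) = 16.
Collecting terms: −6x + 28 = 16, so −6x = −12, so x = 2.
Then 2E = 42 + 7·2 = 56, so E = 28, V = 2E/4 = 14, F = 14 + 2 = 16.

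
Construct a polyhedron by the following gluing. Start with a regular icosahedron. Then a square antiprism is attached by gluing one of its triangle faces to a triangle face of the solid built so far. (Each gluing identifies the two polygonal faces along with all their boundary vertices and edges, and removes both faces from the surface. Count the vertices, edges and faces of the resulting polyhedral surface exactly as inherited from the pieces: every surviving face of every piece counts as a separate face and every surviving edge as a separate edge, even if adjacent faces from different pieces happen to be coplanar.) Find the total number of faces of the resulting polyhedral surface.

28

A regular icosahedron: V=12, E=30, F=20.
Attach a square antiprism (V=8, E=16, F=10) along a 3-gon: merge 3 vertices and 3 edges, delete both glued faces → V=17, E=43, F=28.
Check: V − E + F = 17 − 43 + 28 = 2.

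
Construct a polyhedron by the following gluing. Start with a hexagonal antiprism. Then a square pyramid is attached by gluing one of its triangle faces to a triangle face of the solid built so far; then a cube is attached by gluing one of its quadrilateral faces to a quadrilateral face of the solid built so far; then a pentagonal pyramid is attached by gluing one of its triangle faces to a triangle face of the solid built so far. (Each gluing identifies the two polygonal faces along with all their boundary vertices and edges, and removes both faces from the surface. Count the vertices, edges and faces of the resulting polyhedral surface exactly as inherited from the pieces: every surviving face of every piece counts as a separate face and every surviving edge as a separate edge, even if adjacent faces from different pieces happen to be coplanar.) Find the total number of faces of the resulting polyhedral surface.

25

A hexagonal antiprism: V=12, E=24, F=14.
Attach a square pyramid (V=5, E=8, F=5) along a 3-gon: merge 3 vertices and 3 edges, delete both glued faces → V=14, E=29, F=17.
Attach a cube (V=8, E=12, F=6) along a 4-gon: merge 4 vertices and 4 edges, delete both glued faces → V=18, E=37, F=21.
Attach a pentagonal pyramid (V=6, E=10, F=6) along a 3-gon: merge 3 vertices and 3 edges, delete both glued faces → V=21, E=44, F=25.
Check: V − E + F = 21 − 44 + 25 = 2.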